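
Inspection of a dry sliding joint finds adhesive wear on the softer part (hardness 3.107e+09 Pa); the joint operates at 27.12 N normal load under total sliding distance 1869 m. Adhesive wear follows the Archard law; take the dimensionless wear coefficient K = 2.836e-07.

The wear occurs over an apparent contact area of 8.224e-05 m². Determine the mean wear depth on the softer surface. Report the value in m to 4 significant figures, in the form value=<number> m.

Intermediates are displayed rounded, and all arithmetic maintains full float precision — a single final rounding: 4 significant digits.
Collected in SI base units: W = 27.12 N, H = 3.107e+09 Pa, K = 2.836e-07.
Worn volume V = K·W·L/H = 2.836e-07 · 27.12 · 1869 / 3.107e+09 = 4.627e-12 m³.
Mean wear depth h = V/A = 4.627e-12 / 8.224e-05 = 5.626e-08 m.

value=5.626e-08 m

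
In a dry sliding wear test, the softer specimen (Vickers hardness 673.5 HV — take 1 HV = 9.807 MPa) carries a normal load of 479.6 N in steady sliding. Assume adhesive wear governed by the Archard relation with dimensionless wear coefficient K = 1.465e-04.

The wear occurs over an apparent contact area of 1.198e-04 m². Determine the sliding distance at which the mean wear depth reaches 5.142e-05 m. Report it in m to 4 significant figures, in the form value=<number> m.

value=579.1 m

All arithmetic maintains full precision — intermediates are shown rounded, and a single final rounding, at 4 significant figures.
Hardness H = 673.5 HV × 9.807 MPa/HV = 6605 MPa = 6.605e+09 Pa.
Collected in SI base units: W = 479.6 N, H = 6.605e+09 Pa, K = 1.465e-04.
At the depth limit, V_lim = h_lim·A = 5.142e-05 · 1.198e-04 = 6.160e-09 m³.
Life L = V_lim·H/(K·W) = 6.160e-09 · 6.605e+09 / (1.465e-04 · 479.6) = 579.1 m.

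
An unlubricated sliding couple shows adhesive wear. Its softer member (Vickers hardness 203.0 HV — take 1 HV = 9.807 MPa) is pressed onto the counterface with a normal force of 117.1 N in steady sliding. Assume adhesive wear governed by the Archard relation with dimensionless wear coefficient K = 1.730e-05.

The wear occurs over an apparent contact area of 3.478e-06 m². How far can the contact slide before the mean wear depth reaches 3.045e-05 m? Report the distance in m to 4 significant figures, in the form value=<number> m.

value=104.1 m

Intermediates are printed rounded. The algebra keeps full precision, and a single final rounding: four significant digits.
Hardness H = 203.0 HV × 9.807 MPa/HV = 1991 MPa = 1.991e+09 Pa.
Restated in SI base units: W = 117.1 N, H = 1.991e+09 Pa, K = 1.730e-05.
Volume at the limit: V_lim = h_lim·A = 3.045e-05 · 3.478e-06 = 1.059e-10 m³.
Life L = V_lim·H/(K·W) = 1.059e-10 · 1.991e+09 / (1.730e-05 · 117.1) = 104.1 m.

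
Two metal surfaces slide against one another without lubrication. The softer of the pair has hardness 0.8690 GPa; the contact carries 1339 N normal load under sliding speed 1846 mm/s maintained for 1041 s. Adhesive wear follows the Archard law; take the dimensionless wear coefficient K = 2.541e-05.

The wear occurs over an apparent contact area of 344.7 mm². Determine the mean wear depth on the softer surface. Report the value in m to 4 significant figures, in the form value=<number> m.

Intermediate values are printed rounded; all working math holds full float precision. Rounded once at the end to 4 significant digits.
Convert: Sliding speed v = 1846 mm/s = 1.846 m/s. Distance L = v·t = 1.846 m/s × 1041 s = 1922 m.
Convert: Hardness H = 0.8690 GPa = 8.690e+08 Pa.
Convert: Contact area A = 344.7 mm² = 3.447e-04 m².
In SI base units, W = 1339 N, H = 8.690e+08 Pa, K = 2.541e-05.
Worn volume V = K·W·L/H = 2.541e-05 · 1339 · 1922 / 8.690e+08 = 7.524e-08 m³.
Mean depth h = V/A = 7.524e-08 / 3.447e-04 = 2.183e-04 m.

value=2.183e-04 m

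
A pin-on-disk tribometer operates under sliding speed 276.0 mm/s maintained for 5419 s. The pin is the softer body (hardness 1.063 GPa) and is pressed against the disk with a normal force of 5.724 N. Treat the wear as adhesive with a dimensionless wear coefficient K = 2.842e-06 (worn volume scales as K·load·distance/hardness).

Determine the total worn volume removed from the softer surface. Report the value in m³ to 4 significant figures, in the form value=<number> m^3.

Displayed values are rounded; the algebra carries exact precision, and a single final rounding: 4 significant figures.
Convert: Sliding speed v = 276.0 mm/s = 0.2760 m/s. The distance L = v·t = 0.2760 m/s × 5419 s = 1496 m.
Convert: Hardness H = 1.063 GPa = 1.063e+09 Pa.
In SI base units, W = 5.724 N, H = 1.063e+09 Pa, K = 2.842e-06.
Volume removed: V = K·W·L/H = 2.842e-06 · 5.724 · 1496 / 1.063e+09 = 2.289e-11 m³.

value=2.289e-11 m^3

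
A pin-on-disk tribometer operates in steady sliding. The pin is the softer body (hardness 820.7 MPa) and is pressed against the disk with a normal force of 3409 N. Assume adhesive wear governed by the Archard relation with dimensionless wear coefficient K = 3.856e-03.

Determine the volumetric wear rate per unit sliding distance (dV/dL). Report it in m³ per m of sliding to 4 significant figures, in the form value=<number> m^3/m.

The algebra runs at full float precision. Intermediate values appear rounded — rounded just once: four significant digits.
Convert: Hardness H = 820.7 MPa = 8.207e+08 Pa.
Restated in SI base units: W = 3409 N, H = 8.207e+08 Pa, K = 3.856e-03.
Rate of wear dV/dL = K·W/H, per unit distance: 3.856e-03 · 3409 / 8.207e+08 = 1.602e-08 m³/m.

value=1.602e-08 m^3/m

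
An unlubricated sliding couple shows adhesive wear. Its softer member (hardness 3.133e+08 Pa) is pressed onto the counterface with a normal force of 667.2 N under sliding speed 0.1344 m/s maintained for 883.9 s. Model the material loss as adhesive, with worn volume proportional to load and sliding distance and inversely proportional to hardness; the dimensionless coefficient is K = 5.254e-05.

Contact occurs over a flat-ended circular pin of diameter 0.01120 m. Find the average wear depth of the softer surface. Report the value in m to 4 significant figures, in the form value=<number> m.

value=1.349e-04 m

The algebra maintains full precision, and intermediate values are displayed rounded, and one final rounding, at four significant figures.
Convert: Path length L = v·t = 0.1344 m/s × 883.9 s = 118.8 m.
Convert: Contact area A = π·d²/4 = π·(0.01120 m)²/4 = 9.852e-05 m².
Expressed in SI base units: W = 667.2 N, H = 3.133e+08 Pa, K = 5.254e-05.
Wear volume V = K·W·L/H = 5.254e-05 · 667.2 · 118.8 / 3.133e+08 = 1.329e-08 m³.
Mean depth h = V/A = 1.329e-08 / 9.852e-05 = 1.349e-04 m.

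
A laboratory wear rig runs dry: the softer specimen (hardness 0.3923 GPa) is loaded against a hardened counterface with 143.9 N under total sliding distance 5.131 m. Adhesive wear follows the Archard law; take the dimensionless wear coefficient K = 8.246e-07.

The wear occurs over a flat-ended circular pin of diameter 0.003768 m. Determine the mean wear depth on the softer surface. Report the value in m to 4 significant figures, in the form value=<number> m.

Intermediate values are printed rounded — the algebra maintains full precision. Rounded once at the end to four significant figures.
Convert: Hardness H = 0.3923 GPa = 3.923e+08 Pa.
Convert: Contact area A = π·d²/4 = π·(0.003768 m)²/4 = 1.115e-05 m².
As SI base values: W = 143.9 N, H = 3.923e+08 Pa, K = 8.246e-07.
Wear volume V = K·W·L/H = 8.246e-07 · 143.9 · 5.131 / 3.923e+08 = 1.552e-12 m³.
Mean depth h = V/A = 1.552e-12 / 1.115e-05 = 1.392e-07 m.

value=1.392e-07 m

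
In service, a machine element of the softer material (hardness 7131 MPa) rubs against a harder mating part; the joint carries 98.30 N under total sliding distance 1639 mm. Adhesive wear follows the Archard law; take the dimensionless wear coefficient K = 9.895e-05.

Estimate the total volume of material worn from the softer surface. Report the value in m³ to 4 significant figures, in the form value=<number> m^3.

value=2.236e-12 m^3

Every step runs at full precision, and displayed values are rounded. Rounded once at the end: four significant digits.
Convert: Sliding distance L = 1639 mm = 1.639 m.
Convert: Hardness H = 7131 MPa = 7.131e+09 Pa.
SI base units throughout: W = 98.30 N, H = 7.131e+09 Pa, K = 9.895e-05.
Archard volume V = K·W·L/H = 9.895e-05 · 98.30 · 1.639 / 7.131e+09 = 2.236e-12 m³.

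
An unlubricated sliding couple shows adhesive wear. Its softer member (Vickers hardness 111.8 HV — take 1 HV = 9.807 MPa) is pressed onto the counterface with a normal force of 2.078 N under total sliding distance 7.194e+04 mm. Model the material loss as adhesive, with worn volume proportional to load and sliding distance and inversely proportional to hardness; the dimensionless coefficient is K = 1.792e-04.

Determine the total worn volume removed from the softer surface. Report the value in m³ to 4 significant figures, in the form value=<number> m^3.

value=2.443e-11 m^3

Intermediate values are shown rounded, and all working math holds full float precision; one final rounding to four significant digits.
Convert: Distance L = 7.194e+04 mm = 71.94 m.
Convert: Hardness H = 111.8 HV × 9.807 MPa/HV = 1096 MPa = 1.096e+09 Pa.
Restated in SI base units: W = 2.078 N, H = 1.096e+09 Pa, K = 1.792e-04.
Volume removed: V = K·W·L/H = 1.792e-04 · 2.078 · 71.94 / 1.096e+09 = 2.443e-11 m³.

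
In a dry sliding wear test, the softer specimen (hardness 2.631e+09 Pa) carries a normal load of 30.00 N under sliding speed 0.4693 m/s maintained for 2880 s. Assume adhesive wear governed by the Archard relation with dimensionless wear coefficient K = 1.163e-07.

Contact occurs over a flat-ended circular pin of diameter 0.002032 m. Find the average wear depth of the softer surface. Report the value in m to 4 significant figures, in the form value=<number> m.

value=5.527e-07 m

Quoted intermediates are rounded; every step keeps exact precision — a single final rounding: 4 significant digits.
Path length L = v·t = 0.4693 m/s × 2880 s = 1352 m.
Contact area A = π·d²/4 = π·(0.002032 m)²/4 = 3.243e-06 m².
In SI base units, W = 30.00 N, H = 2.631e+09 Pa, K = 1.163e-07.
The Archard volume V = K·W·L/H = 1.163e-07 · 30.00 · 1352 / 2.631e+09 = 1.792e-12 m³.
Wear depth h = V/A = 1.792e-12 / 3.243e-06 = 5.527e-07 m.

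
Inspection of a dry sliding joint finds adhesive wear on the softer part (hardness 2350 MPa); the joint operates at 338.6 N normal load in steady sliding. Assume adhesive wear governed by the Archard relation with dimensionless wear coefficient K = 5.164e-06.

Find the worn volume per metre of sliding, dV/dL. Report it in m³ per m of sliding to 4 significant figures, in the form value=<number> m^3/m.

All working math holds full precision, and intermediate values are printed rounded; rounded once at the end: 4 significant figures.
Convert: Hardness H = 2350 MPa = 2.350e+09 Pa.
Collected in SI base units: W = 338.6 N, H = 2.350e+09 Pa, K = 5.164e-06.
Volumetric rate dV/dL = K·W/H, per unit distance: 5.164e-06 · 338.6 / 2.350e+09 = 7.441e-13 m³/m.

value=7.441e-13 m^3/m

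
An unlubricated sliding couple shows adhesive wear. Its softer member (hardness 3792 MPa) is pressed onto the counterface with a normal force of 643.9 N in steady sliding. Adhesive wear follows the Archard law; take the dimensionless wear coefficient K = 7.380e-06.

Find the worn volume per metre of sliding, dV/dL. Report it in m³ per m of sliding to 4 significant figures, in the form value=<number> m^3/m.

value=1.253e-12 m^3/m

Each operation carries full precision, and intermediates are displayed rounded; one last rounding, at four significant figures.
Hardness H = 3792 MPa = 3.792e+09 Pa.
In SI base units: W = 643.9 N, H = 3.792e+09 Pa, K = 7.380e-06.
The wear rate dV/dL = K·W/H, so: 7.380e-06 · 643.9 / 3.792e+09 = 1.253e-12 m³/m.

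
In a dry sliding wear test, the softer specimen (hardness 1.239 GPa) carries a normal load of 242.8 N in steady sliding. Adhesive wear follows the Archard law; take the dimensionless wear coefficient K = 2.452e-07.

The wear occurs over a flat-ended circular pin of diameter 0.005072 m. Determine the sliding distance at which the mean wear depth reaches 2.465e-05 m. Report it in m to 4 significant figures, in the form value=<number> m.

value=1.036e+04 m

Intermediate values are printed rounded, and the computation maintains exact precision, and a single final rounding to 4 significant digits.
Convert: Hardness H = 1.239 GPa = 1.239e+09 Pa.
Convert: Contact area A = π·d²/4 = π·(0.005072 m)²/4 = 2.020e-05 m².
In SI base units: W = 242.8 N, H = 1.239e+09 Pa, K = 2.452e-07.
Wearable volume V_lim = h_lim·A = 2.465e-05 · 2.020e-05 = 4.980e-10 m³.
Life L = V_lim·H/(K·W) = 4.980e-10 · 1.239e+09 / (2.452e-07 · 242.8) = 1.036e+04 m.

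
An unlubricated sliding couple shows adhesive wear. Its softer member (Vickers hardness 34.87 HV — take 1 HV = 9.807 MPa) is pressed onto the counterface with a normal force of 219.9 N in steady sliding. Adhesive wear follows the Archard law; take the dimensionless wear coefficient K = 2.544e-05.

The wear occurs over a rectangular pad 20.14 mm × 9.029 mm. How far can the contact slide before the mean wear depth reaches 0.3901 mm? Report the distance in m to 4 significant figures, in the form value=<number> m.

The intermediates are printed rounded. The computation carries full precision. Rounded once at the end: 4 significant figures.
Convert: Hardness H = 34.87 HV × 9.807 MPa/HV = 342.0 MPa = 3.420e+08 Pa.
Convert: Pad sides 20.14 mm × 9.029 mm = 0.02014 m × 0.009029 m. Contact area A = 0.02014 m × 0.009029 m = 1.818e-04 m².
Convert: Depth limit h_lim = 0.3901 mm = 3.901e-04 m.
In SI base units: W = 219.9 N, H = 3.420e+08 Pa, K = 2.544e-05.
Limit volume V_lim = h_lim·A = 3.901e-04 · 1.818e-04 = 7.094e-08 m³.
Inverting, life L = V_lim·H/(K·W) = 7.094e-08 · 3.420e+08 / (2.544e-05 · 219.9) = 4336 m.

value=4336 m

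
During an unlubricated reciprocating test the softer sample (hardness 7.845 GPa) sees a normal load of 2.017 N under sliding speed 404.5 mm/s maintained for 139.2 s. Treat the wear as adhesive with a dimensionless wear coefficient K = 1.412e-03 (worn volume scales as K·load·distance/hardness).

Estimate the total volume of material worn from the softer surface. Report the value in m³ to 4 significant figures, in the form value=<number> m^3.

value=2.044e-11 m^3

Intermediates are displayed rounded. All working math keeps full float precision, and rounded once at the end, at 4 significant figures.
Convert: Sliding speed v = 404.5 mm/s = 0.4045 m/s. Distance covered L = v·t = 0.4045 m/s × 139.2 s = 56.31 m.
Convert: Hardness H = 7.845 GPa = 7.845e+09 Pa.
As SI base values: W = 2.017 N, H = 7.845e+09 Pa, K = 1.412e-03.
Worn volume V = K·W·L/H = 1.412e-03 · 2.017 · 56.31 / 7.845e+09 = 2.044e-11 m³.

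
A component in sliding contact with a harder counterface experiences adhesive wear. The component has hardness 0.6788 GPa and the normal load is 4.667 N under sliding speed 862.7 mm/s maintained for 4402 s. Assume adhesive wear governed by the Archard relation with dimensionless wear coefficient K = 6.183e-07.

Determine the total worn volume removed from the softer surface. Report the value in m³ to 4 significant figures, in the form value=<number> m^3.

Intermediates are displayed rounded — all working math carries full precision — rounded once at the end: 4 significant figures.
Sliding speed v = 862.7 mm/s = 0.8627 m/s. Distance L = v·t = 0.8627 m/s × 4402 s = 3798 m.
Hardness H = 0.6788 GPa = 6.788e+08 Pa.
Working in SI base units: W = 4.667 N, H = 6.788e+08 Pa, K = 6.183e-07.
Volume removed: V = K·W·L/H = 6.183e-07 · 4.667 · 3798 / 6.788e+08 = 1.614e-11 m³.

value=1.614e-11 m^3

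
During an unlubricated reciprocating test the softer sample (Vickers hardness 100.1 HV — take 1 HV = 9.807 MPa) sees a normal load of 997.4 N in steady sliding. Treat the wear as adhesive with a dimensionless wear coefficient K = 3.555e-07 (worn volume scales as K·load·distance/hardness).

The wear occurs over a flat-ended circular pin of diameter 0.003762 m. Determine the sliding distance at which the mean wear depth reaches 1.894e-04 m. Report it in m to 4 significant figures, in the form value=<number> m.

Displayed values are rounded. All arithmetic holds exact precision. Rounded just once to 4 significant digits.
Convert: Hardness H = 100.1 HV × 9.807 MPa/HV = 981.7 MPa = 9.817e+08 Pa.
Convert: Contact area A = π·d²/4 = π·(0.003762 m)²/4 = 1.112e-05 m².
Restated in SI base units: W = 997.4 N, H = 9.817e+08 Pa, K = 3.555e-07.
Limit volume V_lim = h_lim·A = 1.894e-04 · 1.112e-05 = 2.105e-09 m³.
Thus life L = V_lim·H/(K·W) = 2.105e-09 · 9.817e+08 / (3.555e-07 · 997.4) = 5829 m.

value=5829 m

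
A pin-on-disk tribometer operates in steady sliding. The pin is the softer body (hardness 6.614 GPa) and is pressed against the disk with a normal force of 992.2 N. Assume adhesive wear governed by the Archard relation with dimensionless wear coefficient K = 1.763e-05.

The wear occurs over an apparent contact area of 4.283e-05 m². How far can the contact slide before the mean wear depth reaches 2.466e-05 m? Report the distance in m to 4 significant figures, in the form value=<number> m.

Intermediates are printed rounded; the algebra carries full precision. Rounded once at the end: 4 significant figures.
Convert: Hardness H = 6.614 GPa = 6.614e+09 Pa.
Collected in SI base units: W = 992.2 N, H = 6.614e+09 Pa, K = 1.763e-05.
Wearable volume V_lim = h_lim·A = 2.466e-05 · 4.283e-05 = 1.056e-09 m³.
Inverting, life L = V_lim·H/(K·W) = 1.056e-09 · 6.614e+09 / (1.763e-05 · 992.2) = 399.4 m.

value=399.4 m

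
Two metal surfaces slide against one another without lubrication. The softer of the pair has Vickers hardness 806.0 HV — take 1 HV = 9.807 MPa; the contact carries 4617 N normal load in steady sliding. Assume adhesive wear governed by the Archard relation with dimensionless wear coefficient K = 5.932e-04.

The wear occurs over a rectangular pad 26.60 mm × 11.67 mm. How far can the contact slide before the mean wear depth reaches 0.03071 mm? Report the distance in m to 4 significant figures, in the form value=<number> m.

The intermediates are shown rounded — all working math keeps full float precision, and rounded once at the end: 4 significant digits.
Hardness H = 806.0 HV × 9.807 MPa/HV = 7904 MPa = 7.904e+09 Pa.
Pad sides 26.60 mm × 11.67 mm = 0.02660 m × 0.01167 m. Contact area A = 0.02660 m × 0.01167 m = 3.104e-04 m².
Depth limit h_lim = 0.03071 mm = 3.071e-05 m.
SI base units throughout: W = 4617 N, H = 7.904e+09 Pa, K = 5.932e-04.
Volume at the limit: V_lim = h_lim·A = 3.071e-05 · 3.104e-04 = 9.533e-09 m³.
Thus life L = V_lim·H/(K·W) = 9.533e-09 · 7.904e+09 / (5.932e-04 · 4617) = 27.51 m.

value=27.51 m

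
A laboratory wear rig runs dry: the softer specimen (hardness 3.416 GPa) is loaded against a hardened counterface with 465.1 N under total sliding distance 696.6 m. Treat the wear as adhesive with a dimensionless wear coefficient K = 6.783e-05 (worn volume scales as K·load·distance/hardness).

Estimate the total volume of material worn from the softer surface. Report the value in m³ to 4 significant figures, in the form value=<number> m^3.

Intermediates are printed rounded — the computation holds full float precision. Rounded once at the end to four significant figures.
Convert: Hardness H = 3.416 GPa = 3.416e+09 Pa.
In SI base units, W = 465.1 N, H = 3.416e+09 Pa, K = 6.783e-05.
Volume removed: V = K·W·L/H = 6.783e-05 · 465.1 · 696.6 / 3.416e+09 = 6.433e-09 m³.

value=6.433e-09 m^3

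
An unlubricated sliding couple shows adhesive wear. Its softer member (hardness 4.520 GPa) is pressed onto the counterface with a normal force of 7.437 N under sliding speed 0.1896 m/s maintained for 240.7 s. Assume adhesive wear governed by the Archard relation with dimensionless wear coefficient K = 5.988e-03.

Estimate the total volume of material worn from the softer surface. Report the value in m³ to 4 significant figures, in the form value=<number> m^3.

value=4.496e-10 m^3

All working math holds exact precision, and quoted intermediates are rounded; one last rounding to 4 significant digits.
The distance L = v·t = 0.1896 m/s × 240.7 s = 45.64 m.
Hardness H = 4.520 GPa = 4.520e+09 Pa.
In SI base units: W = 7.437 N, H = 4.520e+09 Pa, K = 5.988e-03.
By Archard's law, V = K·W·L/H = 5.988e-03 · 7.437 · 45.64 / 4.520e+09 = 4.496e-10 m³.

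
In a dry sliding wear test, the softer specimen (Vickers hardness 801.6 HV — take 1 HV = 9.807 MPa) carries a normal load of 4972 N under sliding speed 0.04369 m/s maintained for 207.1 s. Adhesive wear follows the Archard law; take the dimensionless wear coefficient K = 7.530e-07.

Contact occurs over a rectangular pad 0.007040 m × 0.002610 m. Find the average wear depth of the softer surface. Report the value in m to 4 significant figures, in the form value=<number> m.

value=2.345e-07 m

The computation carries exact precision; intermediate values are printed rounded; one final rounding: 4 significant digits.
Convert: The distance L = v·t = 0.04369 m/s × 207.1 s = 9.048 m.
Convert: Hardness H = 801.6 HV × 9.807 MPa/HV = 7861 MPa = 7.861e+09 Pa.
Convert: Contact area A = 0.007040 m × 0.002610 m = 1.837e-05 m².
Restated in SI base units: W = 4972 N, H = 7.861e+09 Pa, K = 7.530e-07.
The Archard volume V = K·W·L/H = 7.530e-07 · 4972 · 9.048 / 7.861e+09 = 4.309e-12 m³.
Mean wear depth h = V/A = 4.309e-12 / 1.837e-05 = 2.345e-07 m.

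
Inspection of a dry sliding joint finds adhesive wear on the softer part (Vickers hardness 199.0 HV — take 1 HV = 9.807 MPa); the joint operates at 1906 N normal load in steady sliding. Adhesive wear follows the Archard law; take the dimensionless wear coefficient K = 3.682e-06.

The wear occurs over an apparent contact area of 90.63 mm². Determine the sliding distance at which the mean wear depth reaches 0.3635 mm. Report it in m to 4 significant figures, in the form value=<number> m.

value=9161 m

The intermediates are displayed rounded. All working math holds full float precision, and rounded once at the end: 4 significant figures.
Hardness H = 199.0 HV × 9.807 MPa/HV = 1952 MPa = 1.952e+09 Pa.
Contact area A = 90.63 mm² = 9.063e-05 m².
Depth limit h_lim = 0.3635 mm = 3.635e-04 m.
Collected in SI base units: W = 1906 N, H = 1.952e+09 Pa, K = 3.682e-06.
Volume at the limit: V_lim = h_lim·A = 3.635e-04 · 9.063e-05 = 3.294e-08 m³.
Thus life L = V_lim·H/(K·W) = 3.294e-08 · 1.952e+09 / (3.682e-06 · 1906) = 9161 m.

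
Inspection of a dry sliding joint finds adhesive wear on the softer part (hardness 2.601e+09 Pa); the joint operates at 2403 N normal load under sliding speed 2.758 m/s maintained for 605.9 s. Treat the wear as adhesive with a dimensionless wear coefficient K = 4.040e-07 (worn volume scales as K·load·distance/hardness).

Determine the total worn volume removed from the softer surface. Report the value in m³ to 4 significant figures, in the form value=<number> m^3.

value=6.237e-10 m^3

Intermediates are shown rounded. The algebra holds full precision — rounded once at the end to 4 significant digits.
Path length L = v·t = 2.758 m/s × 605.9 s = 1671 m.
As SI base values: W = 2403 N, H = 2.601e+09 Pa, K = 4.040e-07.
By Archard's law, V = K·W·L/H = 4.040e-07 · 2403 · 1671 / 2.601e+09 = 6.237e-10 m³.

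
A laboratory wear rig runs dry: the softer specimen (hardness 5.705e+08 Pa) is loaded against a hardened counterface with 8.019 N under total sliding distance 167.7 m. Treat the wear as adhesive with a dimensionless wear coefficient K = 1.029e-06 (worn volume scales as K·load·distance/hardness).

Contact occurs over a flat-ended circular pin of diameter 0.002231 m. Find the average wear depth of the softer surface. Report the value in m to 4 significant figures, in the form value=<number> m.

value=6.205e-07 m

The algebra runs at full precision; intermediate values are printed rounded, and one last rounding: four significant figures.
Convert: Contact area A = π·d²/4 = π·(0.002231 m)²/4 = 3.909e-06 m².
Working in SI base units: W = 8.019 N, H = 5.705e+08 Pa, K = 1.029e-06.
Wear volume V = K·W·L/H = 1.029e-06 · 8.019 · 167.7 / 5.705e+08 = 2.426e-12 m³.
Mean wear depth h = V/A = 2.426e-12 / 3.909e-06 = 6.205e-07 m.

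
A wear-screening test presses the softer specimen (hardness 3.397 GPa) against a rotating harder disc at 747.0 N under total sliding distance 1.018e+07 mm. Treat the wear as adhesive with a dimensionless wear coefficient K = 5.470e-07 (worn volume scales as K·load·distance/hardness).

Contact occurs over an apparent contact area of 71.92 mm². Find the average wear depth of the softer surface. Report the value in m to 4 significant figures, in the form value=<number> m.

All arithmetic keeps full float precision — intermediate values appear rounded — rounded once at the end to 4 significant digits.
Distance covered L = 1.018e+07 mm = 1.018e+04 m.
Hardness H = 3.397 GPa = 3.397e+09 Pa.
Contact area A = 71.92 mm² = 7.192e-05 m².
In SI base units, W = 747.0 N, H = 3.397e+09 Pa, K = 5.470e-07.
Volume removed: V = K·W·L/H = 5.470e-07 · 747.0 · 1.018e+04 / 3.397e+09 = 1.225e-09 m³.
Wear depth h = V/A = 1.225e-09 / 7.192e-05 = 1.703e-05 m.

value=1.703e-05 m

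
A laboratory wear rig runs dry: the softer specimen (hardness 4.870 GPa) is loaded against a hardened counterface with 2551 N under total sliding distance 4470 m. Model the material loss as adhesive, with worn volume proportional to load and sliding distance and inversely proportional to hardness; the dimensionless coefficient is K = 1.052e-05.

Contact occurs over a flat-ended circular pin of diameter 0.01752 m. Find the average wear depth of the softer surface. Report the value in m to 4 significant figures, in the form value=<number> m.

value=1.022e-04 m

The intermediates are shown rounded — each operation maintains full float precision — rounded once at the end, at four significant figures.
Hardness H = 4.870 GPa = 4.870e+09 Pa.
Contact area A = π·d²/4 = π·(0.01752 m)²/4 = 2.411e-04 m².
In SI base units: W = 2551 N, H = 4.870e+09 Pa, K = 1.052e-05.
By Archard's law, V = K·W·L/H = 1.052e-05 · 2551 · 4470 / 4.870e+09 = 2.463e-08 m³.
Average depth h = V/A = 2.463e-08 / 2.411e-04 = 1.022e-04 m.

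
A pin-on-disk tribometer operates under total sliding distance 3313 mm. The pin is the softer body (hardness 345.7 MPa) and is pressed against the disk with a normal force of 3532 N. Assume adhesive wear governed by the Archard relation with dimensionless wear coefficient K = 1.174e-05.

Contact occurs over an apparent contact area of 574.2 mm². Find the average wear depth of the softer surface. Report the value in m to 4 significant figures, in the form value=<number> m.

value=6.921e-07 m

Shown intermediates are rounded — each operation keeps full float precision — a lone final rounding, at four significant figures.
Convert: Distance L = 3313 mm = 3.313 m.
Convert: Hardness H = 345.7 MPa = 3.457e+08 Pa.
Convert: Contact area A = 574.2 mm² = 5.742e-04 m².
Collected in SI base units: W = 3532 N, H = 3.457e+08 Pa, K = 1.174e-05.
Worn volume V = K·W·L/H = 1.174e-05 · 3532 · 3.313 / 3.457e+08 = 3.974e-10 m³.
Depth h = V/A = 3.974e-10 / 5.742e-04 = 6.921e-07 m.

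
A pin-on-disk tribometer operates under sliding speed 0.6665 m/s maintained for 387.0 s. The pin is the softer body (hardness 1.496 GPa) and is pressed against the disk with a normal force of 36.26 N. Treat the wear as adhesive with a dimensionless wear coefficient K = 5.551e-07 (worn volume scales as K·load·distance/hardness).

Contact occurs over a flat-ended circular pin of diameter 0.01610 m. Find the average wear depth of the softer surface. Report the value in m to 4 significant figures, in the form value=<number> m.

Intermediates appear rounded; all arithmetic runs at full precision, and a single final rounding: four significant digits.
Convert: Distance covered L = v·t = 0.6665 m/s × 387.0 s = 257.9 m.
Convert: Hardness H = 1.496 GPa = 1.496e+09 Pa.
Convert: Contact area A = π·d²/4 = π·(0.01610 m)²/4 = 2.036e-04 m².
In SI base units, W = 36.26 N, H = 1.496e+09 Pa, K = 5.551e-07.
Worn volume V = K·W·L/H = 5.551e-07 · 36.26 · 257.9 / 1.496e+09 = 3.470e-12 m³.
Average depth h = V/A = 3.470e-12 / 2.036e-04 = 1.705e-08 m.

value=1.705e-08 m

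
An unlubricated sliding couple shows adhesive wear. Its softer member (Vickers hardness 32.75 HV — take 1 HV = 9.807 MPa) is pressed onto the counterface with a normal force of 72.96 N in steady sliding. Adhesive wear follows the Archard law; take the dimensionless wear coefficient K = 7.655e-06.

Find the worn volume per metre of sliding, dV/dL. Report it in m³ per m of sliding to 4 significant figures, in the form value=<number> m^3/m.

value=1.739e-12 m^3/m

All arithmetic runs at full precision. The intermediates are displayed rounded. Rounded once at the end to four significant digits.
Hardness H = 32.75 HV × 9.807 MPa/HV = 321.2 MPa = 3.212e+08 Pa.
In SI base units: W = 72.96 N, H = 3.212e+08 Pa, K = 7.655e-06.
Sliding wear rate dV/dL = K·W/H, per unit distance: 7.655e-06 · 72.96 / 3.212e+08 = 1.739e-12 m³/m.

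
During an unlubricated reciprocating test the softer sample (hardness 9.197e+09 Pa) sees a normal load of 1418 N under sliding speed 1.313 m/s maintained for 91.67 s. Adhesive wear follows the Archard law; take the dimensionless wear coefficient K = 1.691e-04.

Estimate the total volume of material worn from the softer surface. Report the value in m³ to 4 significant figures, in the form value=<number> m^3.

All arithmetic keeps full precision; intermediate values appear rounded — one final rounding: four significant figures.
Convert: Distance L = v·t = 1.313 m/s × 91.67 s = 120.4 m.
In SI base units, W = 1418 N, H = 9.197e+09 Pa, K = 1.691e-04.
Apply Archard: V = K·W·L/H = 1.691e-04 · 1418 · 120.4 / 9.197e+09 = 3.138e-09 m³.

value=3.138e-09 m^3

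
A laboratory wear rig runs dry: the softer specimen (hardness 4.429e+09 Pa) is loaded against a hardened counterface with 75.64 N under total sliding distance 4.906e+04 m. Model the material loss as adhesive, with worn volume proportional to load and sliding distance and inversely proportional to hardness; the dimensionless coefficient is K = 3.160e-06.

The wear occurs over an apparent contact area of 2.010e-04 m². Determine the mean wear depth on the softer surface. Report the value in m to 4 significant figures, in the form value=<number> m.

value=1.317e-05 m

The algebra maintains exact precision — intermediate values are printed rounded — a single final rounding, at 4 significant figures.
Restated in SI base units: W = 75.64 N, H = 4.429e+09 Pa, K = 3.160e-06.
Volume removed: V = K·W·L/H = 3.160e-06 · 75.64 · 4.906e+04 / 4.429e+09 = 2.648e-09 m³.
Mean depth h = V/A = 2.648e-09 / 2.010e-04 = 1.317e-05 m.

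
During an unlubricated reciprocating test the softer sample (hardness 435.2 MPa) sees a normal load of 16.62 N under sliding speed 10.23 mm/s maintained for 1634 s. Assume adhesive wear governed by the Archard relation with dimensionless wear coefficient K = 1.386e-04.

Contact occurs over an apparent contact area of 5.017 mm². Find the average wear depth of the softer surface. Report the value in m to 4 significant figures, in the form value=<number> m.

value=1.764e-05 m

Intermediate values are shown rounded — all working math carries exact precision, and rounded just once, at 4 significant digits.
Convert: Sliding speed v = 10.23 mm/s = 0.01023 m/s. Distance covered L = v·t = 0.01023 m/s × 1634 s = 16.72 m.
Convert: Hardness H = 435.2 MPa = 4.352e+08 Pa.
Convert: Contact area A = 5.017 mm² = 5.017e-06 m².
In SI base units: W = 16.62 N, H = 4.352e+08 Pa, K = 1.386e-04.
Worn volume V = K·W·L/H = 1.386e-04 · 16.62 · 16.72 / 4.352e+08 = 8.848e-11 m³.
Depth of wear h = V/A = 8.848e-11 / 5.017e-06 = 1.764e-05 m.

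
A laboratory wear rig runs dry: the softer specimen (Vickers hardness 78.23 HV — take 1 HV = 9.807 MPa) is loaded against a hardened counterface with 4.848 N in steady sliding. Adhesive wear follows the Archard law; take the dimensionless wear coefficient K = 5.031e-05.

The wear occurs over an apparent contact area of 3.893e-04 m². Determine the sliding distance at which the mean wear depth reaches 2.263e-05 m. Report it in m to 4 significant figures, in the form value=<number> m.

The intermediates are displayed rounded. The algebra runs at exact precision — a single final rounding: four significant digits.
Hardness H = 78.23 HV × 9.807 MPa/HV = 767.2 MPa = 7.672e+08 Pa.
Working in SI base units: W = 4.848 N, H = 7.672e+08 Pa, K = 5.031e-05.
Wearable volume V_lim = h_lim·A = 2.263e-05 · 3.893e-04 = 8.810e-09 m³.
Life L = V_lim·H/(K·W) = 8.810e-09 · 7.672e+08 / (5.031e-05 · 4.848) = 2.771e+04 m.

value=2.771e+04 m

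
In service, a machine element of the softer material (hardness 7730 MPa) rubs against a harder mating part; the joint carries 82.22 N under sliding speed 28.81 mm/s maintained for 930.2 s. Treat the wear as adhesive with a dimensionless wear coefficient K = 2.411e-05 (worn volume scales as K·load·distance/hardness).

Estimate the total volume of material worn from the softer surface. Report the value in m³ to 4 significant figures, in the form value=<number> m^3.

The computation runs at exact precision; intermediate values appear rounded, and rounded just once: 4 significant figures.
Convert: Sliding speed v = 28.81 mm/s = 0.02881 m/s. Sliding distance L = v·t = 0.02881 m/s × 930.2 s = 26.80 m.
Convert: Hardness H = 7730 MPa = 7.730e+09 Pa.
As SI base values: W = 82.22 N, H = 7.730e+09 Pa, K = 2.411e-05.
Wear volume V = K·W·L/H = 2.411e-05 · 82.22 · 26.80 / 7.730e+09 = 6.873e-12 m³.

value=6.873e-12 m^3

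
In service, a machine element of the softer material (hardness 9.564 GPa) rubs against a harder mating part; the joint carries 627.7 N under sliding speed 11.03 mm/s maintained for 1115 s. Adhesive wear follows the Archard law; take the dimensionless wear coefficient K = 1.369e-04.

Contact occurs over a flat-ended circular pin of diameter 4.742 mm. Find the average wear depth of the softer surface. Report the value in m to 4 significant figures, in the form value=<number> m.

value=6.257e-06 m

Intermediates are displayed rounded; the computation maintains full float precision — rounded once at the end: four significant figures.
Convert: Sliding speed v = 11.03 mm/s = 0.01103 m/s. Total distance L = v·t = 0.01103 m/s × 1115 s = 12.30 m.
Convert: Hardness H = 9.564 GPa = 9.564e+09 Pa.
Convert: Pin diameter d = 4.742 mm = 0.004742 m. Contact area A = π·d²/4 = π·(0.004742 m)²/4 = 1.766e-05 m².
Expressed in SI base units: W = 627.7 N, H = 9.564e+09 Pa, K = 1.369e-04.
Wear volume V = K·W·L/H = 1.369e-04 · 627.7 · 12.30 / 9.564e+09 = 1.105e-10 m³.
Mean wear depth h = V/A = 1.105e-10 / 1.766e-05 = 6.257e-06 m.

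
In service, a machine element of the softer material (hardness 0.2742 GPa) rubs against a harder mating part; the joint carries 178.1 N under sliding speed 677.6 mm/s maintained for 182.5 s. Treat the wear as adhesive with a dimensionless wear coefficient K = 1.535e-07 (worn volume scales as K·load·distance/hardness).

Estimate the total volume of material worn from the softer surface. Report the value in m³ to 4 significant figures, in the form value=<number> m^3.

value=1.233e-11 m^3

Displayed values are rounded; all working math carries exact precision — rounded once at the end, at four significant figures.
Convert: Sliding speed v = 677.6 mm/s = 0.6776 m/s. Distance covered L = v·t = 0.6776 m/s × 182.5 s = 123.7 m.
Convert: Hardness H = 0.2742 GPa = 2.742e+08 Pa.
Collected in SI base units: W = 178.1 N, H = 2.742e+08 Pa, K = 1.535e-07.
Archard volume V = K·W·L/H = 1.535e-07 · 178.1 · 123.7 / 2.742e+08 = 1.233e-11 m³.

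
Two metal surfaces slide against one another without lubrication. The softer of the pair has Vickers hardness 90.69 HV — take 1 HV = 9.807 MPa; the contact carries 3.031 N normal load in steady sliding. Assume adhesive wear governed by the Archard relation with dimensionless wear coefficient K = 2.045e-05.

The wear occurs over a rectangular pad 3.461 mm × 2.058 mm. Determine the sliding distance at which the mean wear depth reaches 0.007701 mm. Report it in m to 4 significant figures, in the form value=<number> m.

value=787.1 m

Every step holds exact precision; displayed values are rounded. Rounded once at the end: 4 significant figures.
Convert: Hardness H = 90.69 HV × 9.807 MPa/HV = 889.4 MPa = 8.894e+08 Pa.
Convert: Pad sides 3.461 mm × 2.058 mm = 0.003461 m × 0.002058 m. Contact area A = 0.003461 m × 0.002058 m = 7.123e-06 m².
Convert: Depth limit h_lim = 0.007701 mm = 7.701e-06 m.
In SI base units: W = 3.031 N, H = 8.894e+08 Pa, K = 2.045e-05.
Volume at the limit: V_lim = h_lim·A = 7.701e-06 · 7.123e-06 = 5.485e-11 m³.
Thus life L = V_lim·H/(K·W) = 5.485e-11 · 8.894e+08 / (2.045e-05 · 3.031) = 787.1 m.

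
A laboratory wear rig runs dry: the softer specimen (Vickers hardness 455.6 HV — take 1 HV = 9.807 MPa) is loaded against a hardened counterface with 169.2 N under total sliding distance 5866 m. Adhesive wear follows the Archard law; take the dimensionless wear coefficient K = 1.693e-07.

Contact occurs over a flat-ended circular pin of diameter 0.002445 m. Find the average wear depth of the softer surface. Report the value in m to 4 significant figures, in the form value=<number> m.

The algebra keeps exact precision — shown intermediates are rounded; rounded once at the end: four significant digits.
Convert: Hardness H = 455.6 HV × 9.807 MPa/HV = 4468 MPa = 4.468e+09 Pa.
Convert: Contact area A = π·d²/4 = π·(0.002445 m)²/4 = 4.695e-06 m².
Collected in SI base units: W = 169.2 N, H = 4.468e+09 Pa, K = 1.693e-07.
By Archard's law, V = K·W·L/H = 1.693e-07 · 169.2 · 5866 / 4.468e+09 = 3.761e-11 m³.
Mean depth h = V/A = 3.761e-11 / 4.695e-06 = 8.010e-06 m.

value=8.010e-06 m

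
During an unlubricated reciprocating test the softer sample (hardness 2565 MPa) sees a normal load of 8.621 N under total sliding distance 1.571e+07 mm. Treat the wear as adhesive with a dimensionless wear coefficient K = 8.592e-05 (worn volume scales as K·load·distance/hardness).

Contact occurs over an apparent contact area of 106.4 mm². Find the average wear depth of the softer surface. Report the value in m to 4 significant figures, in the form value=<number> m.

value=4.264e-05 m

Intermediate values are shown rounded — all arithmetic runs at full precision; one final rounding, at four significant digits.
Convert: Sliding distance L = 1.571e+07 mm = 1.571e+04 m.
Convert: Hardness H = 2565 MPa = 2.565e+09 Pa.
Convert: Contact area A = 106.4 mm² = 1.064e-04 m².
In SI base units: W = 8.621 N, H = 2.565e+09 Pa, K = 8.592e-05.
Volume removed: V = K·W·L/H = 8.592e-05 · 8.621 · 1.571e+04 / 2.565e+09 = 4.537e-09 m³.
Wear depth h = V/A = 4.537e-09 / 1.064e-04 = 4.264e-05 m.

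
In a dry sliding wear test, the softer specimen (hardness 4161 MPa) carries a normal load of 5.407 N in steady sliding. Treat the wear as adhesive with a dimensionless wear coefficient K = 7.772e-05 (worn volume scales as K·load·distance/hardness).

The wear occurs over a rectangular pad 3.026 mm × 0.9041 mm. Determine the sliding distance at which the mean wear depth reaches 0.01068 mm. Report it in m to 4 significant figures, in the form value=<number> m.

value=289.3 m

Quoted intermediates are rounded — every step maintains full precision; a lone final rounding, at four significant figures.
Hardness H = 4161 MPa = 4.161e+09 Pa.
Pad sides 3.026 mm × 0.9041 mm = 3.026e-03 m × 9.041e-04 m. Contact area A = 3.026e-03 m × 9.041e-04 m = 2.736e-06 m².
Depth limit h_lim = 0.01068 mm = 1.068e-05 m.
SI base units throughout: W = 5.407 N, H = 4.161e+09 Pa, K = 7.772e-05.
Limit volume V_lim = h_lim·A = 1.068e-05 · 2.736e-06 = 2.922e-11 m³.
Thus life L = V_lim·H/(K·W) = 2.922e-11 · 4.161e+09 / (7.772e-05 · 5.407) = 289.3 m.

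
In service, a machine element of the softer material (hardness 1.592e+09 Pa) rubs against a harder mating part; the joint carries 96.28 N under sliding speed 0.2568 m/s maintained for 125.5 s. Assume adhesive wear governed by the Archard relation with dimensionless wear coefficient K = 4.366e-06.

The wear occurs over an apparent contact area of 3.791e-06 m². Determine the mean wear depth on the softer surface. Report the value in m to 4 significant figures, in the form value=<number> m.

Printed values are rounded. Every step carries full float precision, and a lone final rounding, at four significant figures.
Convert: Distance covered L = v·t = 0.2568 m/s × 125.5 s = 32.23 m.
Working in SI base units: W = 96.28 N, H = 1.592e+09 Pa, K = 4.366e-06.
By Archard's law, V = K·W·L/H = 4.366e-06 · 96.28 · 32.23 / 1.592e+09 = 8.510e-12 m³.
Average depth h = V/A = 8.510e-12 / 3.791e-06 = 2.245e-06 m.

value=2.245e-06 m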